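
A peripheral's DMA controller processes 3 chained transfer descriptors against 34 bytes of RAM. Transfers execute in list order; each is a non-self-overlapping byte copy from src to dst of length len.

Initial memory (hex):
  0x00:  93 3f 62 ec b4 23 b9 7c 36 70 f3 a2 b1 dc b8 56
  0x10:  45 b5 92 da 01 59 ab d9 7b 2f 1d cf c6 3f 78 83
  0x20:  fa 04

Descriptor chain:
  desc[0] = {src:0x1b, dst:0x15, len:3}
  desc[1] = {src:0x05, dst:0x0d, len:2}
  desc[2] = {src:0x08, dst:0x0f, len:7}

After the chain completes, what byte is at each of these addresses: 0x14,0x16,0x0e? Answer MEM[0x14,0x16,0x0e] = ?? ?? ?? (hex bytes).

#0 dst[0x15+3] := {0xcf,0xc6,0x3f}
#1 dst[0x0d+2] := {0x23,0xb9}
#2 dst[0x0f+7] := {0x36,0x70,0xf3,0xa2,0xb1,0x23,0xb9}
query mem[0x14]=0x23, mem[0x16]=0xc6, mem[0x0e]=0xb9

MEM[0x14,0x16,0x0e] = 23 c6 b9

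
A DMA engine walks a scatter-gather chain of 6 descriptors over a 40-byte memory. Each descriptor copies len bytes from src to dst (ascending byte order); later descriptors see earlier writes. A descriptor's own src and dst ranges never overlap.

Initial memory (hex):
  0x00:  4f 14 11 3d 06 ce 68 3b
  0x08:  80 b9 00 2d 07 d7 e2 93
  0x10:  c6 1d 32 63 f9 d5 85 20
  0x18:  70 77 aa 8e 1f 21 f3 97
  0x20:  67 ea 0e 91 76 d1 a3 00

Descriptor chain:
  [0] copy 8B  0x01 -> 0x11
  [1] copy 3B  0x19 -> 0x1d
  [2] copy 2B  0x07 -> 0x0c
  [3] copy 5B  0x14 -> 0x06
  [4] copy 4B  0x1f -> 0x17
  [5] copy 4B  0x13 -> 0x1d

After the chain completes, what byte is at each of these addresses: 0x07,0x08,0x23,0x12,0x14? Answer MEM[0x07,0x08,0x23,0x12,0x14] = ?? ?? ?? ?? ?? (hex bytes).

MEM[0x07,0x08,0x23,0x12,0x14] = ce 68 91 11 06

  after D0: wrote 8B at 0x11 = 14113d06ce683b80
  after D1: wrote 3B at 0x1d = 77aa8e
  after D2: wrote 2B at 0x0c = 3b80
  after D3: wrote 5B at 0x06 = 06ce683b80
  after D4: wrote 4B at 0x17 = 8e67ea0e
  after D5: wrote 4B at 0x1d = 3d06ce68
query mem[0x07]=0xce, mem[0x08]=0x68, mem[0x23]=0x91, mem[0x12]=0x11, mem[0x14]=0x06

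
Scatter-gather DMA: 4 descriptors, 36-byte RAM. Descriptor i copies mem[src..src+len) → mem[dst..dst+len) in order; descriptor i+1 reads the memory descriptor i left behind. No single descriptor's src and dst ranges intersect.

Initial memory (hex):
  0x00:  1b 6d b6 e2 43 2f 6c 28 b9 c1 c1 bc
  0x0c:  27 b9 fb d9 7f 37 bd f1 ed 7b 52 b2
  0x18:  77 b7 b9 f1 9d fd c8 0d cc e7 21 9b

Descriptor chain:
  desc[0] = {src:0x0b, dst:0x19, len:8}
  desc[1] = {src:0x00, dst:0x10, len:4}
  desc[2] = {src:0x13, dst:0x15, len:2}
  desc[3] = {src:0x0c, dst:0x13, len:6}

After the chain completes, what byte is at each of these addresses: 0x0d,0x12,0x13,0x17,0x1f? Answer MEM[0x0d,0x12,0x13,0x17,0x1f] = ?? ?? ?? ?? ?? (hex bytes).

MEM[0x0d,0x12,0x13,0x17,0x1f] = b9 b6 27 1b 37

D0: mem[0x19..0x20] <- [bc 27 b9 fb d9 7f 37 bd]
D1: mem[0x10..0x13] <- [1b 6d b6 e2]
D2: mem[0x15..0x16] <- [e2 ed]
D3: mem[0x13..0x18] <- [27 b9 fb d9 1b 6d]
query mem[0x0d]=0xb9, mem[0x12]=0xb6, mem[0x13]=0x27, mem[0x17]=0x1b, mem[0x1f]=0x37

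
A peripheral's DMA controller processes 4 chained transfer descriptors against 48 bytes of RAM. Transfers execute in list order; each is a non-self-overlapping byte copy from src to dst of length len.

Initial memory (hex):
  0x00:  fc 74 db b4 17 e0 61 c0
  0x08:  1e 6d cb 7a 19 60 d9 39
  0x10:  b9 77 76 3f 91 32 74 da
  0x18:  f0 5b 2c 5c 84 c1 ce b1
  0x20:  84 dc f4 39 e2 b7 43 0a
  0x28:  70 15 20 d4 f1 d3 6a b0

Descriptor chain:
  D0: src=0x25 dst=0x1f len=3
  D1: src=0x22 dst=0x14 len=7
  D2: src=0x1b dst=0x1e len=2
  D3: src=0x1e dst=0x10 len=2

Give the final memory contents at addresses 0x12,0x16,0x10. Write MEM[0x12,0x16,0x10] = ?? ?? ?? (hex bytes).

D0: mem[0x1f..0x21] <- [b7 43 0a]
D1: mem[0x14..0x1a] <- [f4 39 e2 b7 43 0a 70]
D2: mem[0x1e..0x1f] <- [5c 84]
D3: mem[0x10..0x11] <- [5c 84]
query mem[0x12]=0x76, mem[0x16]=0xe2, mem[0x10]=0x5c

MEM[0x12,0x16,0x10] = 76 e2 5c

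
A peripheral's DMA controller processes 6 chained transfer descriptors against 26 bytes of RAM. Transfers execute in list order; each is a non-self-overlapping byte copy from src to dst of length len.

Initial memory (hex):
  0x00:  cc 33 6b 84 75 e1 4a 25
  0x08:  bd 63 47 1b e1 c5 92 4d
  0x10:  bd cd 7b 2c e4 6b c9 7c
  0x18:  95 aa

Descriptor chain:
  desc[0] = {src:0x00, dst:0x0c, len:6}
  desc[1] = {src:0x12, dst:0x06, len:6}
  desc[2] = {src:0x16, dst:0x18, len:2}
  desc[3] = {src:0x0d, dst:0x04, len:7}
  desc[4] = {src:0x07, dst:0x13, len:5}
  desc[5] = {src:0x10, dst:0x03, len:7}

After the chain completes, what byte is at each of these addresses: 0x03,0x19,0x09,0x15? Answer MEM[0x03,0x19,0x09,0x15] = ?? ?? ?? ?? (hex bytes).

MEM[0x03,0x19,0x09,0x15] = 75 7c 2c 7b

[0] 0x00->0x0c len=6 : cc 33 6b 84 75 e1
[1] 0x12->0x06 len=6 : 7b 2c e4 6b c9 7c
[2] 0x16->0x18 len=2 : c9 7c
[3] 0x0d->0x04 len=7 : 33 6b 84 75 e1 7b 2c
[4] 0x07->0x13 len=5 : 75 e1 7b 2c 7c
[5] 0x10->0x03 len=7 : 75 e1 7b 75 e1 7b 2c
query mem[0x03]=0x75, mem[0x19]=0x7c, mem[0x09]=0x2c, mem[0x15]=0x7b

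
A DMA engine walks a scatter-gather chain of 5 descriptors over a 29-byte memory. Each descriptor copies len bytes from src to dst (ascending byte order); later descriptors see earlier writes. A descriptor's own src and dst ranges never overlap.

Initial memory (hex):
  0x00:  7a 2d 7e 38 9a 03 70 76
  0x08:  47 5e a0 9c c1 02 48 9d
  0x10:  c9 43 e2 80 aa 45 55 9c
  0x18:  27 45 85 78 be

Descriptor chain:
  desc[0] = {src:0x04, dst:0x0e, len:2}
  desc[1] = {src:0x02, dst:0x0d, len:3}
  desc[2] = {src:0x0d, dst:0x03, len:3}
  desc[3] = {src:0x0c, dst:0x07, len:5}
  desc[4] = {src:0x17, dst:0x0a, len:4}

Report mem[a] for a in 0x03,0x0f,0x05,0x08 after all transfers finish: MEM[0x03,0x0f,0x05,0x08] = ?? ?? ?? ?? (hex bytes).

MEM[0x03,0x0f,0x05,0x08] = 7e 9a 9a 7e

  after D0: wrote 2B at 0x0e = 9a03
  after D1: wrote 3B at 0x0d = 7e389a
  after D2: wrote 3B at 0x03 = 7e389a
  after D3: wrote 5B at 0x07 = c17e389ac9
  after D4: wrote 4B at 0x0a = 9c274585
query mem[0x03]=0x7e, mem[0x0f]=0x9a, mem[0x05]=0x9a, mem[0x08]=0x7e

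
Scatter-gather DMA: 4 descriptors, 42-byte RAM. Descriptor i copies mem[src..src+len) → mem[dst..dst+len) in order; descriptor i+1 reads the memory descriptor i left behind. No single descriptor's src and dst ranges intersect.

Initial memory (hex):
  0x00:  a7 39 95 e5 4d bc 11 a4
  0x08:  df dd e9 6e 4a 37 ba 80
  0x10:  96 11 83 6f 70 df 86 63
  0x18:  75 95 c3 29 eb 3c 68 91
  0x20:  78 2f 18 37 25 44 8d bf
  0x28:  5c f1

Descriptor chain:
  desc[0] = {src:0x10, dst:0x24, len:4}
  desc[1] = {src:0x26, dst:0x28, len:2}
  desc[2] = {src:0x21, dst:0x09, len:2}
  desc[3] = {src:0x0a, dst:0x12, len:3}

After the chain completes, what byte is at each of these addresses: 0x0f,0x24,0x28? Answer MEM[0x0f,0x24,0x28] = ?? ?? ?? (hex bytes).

[0] 0x10->0x24 len=4 : 96 11 83 6f
[1] 0x26->0x28 len=2 : 83 6f
[2] 0x21->0x09 len=2 : 2f 18
[3] 0x0a->0x12 len=3 : 18 6e 4a
query mem[0x0f]=0x80, mem[0x24]=0x96, mem[0x28]=0x83

MEM[0x0f,0x24,0x28] = 80 96 83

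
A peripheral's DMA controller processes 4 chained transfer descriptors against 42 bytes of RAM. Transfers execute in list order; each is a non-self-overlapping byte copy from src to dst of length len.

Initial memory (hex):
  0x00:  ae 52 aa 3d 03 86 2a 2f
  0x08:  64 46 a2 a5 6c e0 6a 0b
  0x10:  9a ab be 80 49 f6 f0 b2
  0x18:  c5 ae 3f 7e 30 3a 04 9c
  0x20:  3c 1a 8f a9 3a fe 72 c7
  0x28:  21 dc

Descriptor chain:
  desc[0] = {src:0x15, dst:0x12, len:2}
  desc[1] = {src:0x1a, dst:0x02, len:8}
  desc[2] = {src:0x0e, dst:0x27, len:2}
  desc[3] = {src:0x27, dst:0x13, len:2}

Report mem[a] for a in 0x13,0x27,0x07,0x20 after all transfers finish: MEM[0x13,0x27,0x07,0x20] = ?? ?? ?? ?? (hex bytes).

#0 dst[0x12+2] := {0xf6,0xf0}
#1 dst[0x02+8] := {0x3f,0x7e,0x30,0x3a,0x04,0x9c,0x3c,0x1a}
#2 dst[0x27+2] := {0x6a,0x0b}
#3 dst[0x13+2] := {0x6a,0x0b}
query mem[0x13]=0x6a, mem[0x27]=0x6a, mem[0x07]=0x9c, mem[0x20]=0x3c

MEM[0x13,0x27,0x07,0x20] = 6a 6a 9c 3c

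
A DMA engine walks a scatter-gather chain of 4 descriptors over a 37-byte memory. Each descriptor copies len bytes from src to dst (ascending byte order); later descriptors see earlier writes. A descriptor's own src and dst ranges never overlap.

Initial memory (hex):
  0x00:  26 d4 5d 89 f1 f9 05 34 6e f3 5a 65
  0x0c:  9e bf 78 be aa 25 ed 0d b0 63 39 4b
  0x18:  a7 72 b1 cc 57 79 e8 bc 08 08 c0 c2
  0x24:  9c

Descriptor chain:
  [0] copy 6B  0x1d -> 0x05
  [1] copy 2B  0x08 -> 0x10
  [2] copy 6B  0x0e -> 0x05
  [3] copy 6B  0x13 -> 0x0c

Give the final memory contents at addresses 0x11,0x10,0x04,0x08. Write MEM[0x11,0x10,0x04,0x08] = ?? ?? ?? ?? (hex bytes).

[0] 0x1d->0x05 len=6 : 79 e8 bc 08 08 c0
[1] 0x08->0x10 len=2 : 08 08
[2] 0x0e->0x05 len=6 : 78 be 08 08 ed 0d
[3] 0x13->0x0c len=6 : 0d b0 63 39 4b a7
query mem[0x11]=0xa7, mem[0x10]=0x4b, mem[0x04]=0xf1, mem[0x08]=0x08

MEM[0x11,0x10,0x04,0x08] = a7 4b f1 08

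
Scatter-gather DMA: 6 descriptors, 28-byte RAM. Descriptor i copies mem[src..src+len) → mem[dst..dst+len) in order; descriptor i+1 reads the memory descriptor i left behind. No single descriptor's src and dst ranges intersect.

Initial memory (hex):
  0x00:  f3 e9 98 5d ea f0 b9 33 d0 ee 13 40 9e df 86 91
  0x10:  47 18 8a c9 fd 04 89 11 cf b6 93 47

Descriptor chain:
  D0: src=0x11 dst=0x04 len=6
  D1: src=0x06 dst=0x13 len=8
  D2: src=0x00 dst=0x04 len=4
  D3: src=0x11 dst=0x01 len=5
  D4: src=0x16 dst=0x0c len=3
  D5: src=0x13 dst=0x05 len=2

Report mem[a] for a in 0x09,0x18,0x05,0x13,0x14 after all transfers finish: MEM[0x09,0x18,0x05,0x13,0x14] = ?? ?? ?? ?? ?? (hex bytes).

[0] 0x11->0x04 len=6 : 18 8a c9 fd 04 89
[1] 0x06->0x13 len=8 : c9 fd 04 89 13 40 9e df
[2] 0x00->0x04 len=4 : f3 e9 98 5d
[3] 0x11->0x01 len=5 : 18 8a c9 fd 04
[4] 0x16->0x0c len=3 : 89 13 40
[5] 0x13->0x05 len=2 : c9 fd
query mem[0x09]=0x89, mem[0x18]=0x40, mem[0x05]=0xc9, mem[0x13]=0xc9, mem[0x14]=0xfd

MEM[0x09,0x18,0x05,0x13,0x14] = 89 40 c9 c9 fd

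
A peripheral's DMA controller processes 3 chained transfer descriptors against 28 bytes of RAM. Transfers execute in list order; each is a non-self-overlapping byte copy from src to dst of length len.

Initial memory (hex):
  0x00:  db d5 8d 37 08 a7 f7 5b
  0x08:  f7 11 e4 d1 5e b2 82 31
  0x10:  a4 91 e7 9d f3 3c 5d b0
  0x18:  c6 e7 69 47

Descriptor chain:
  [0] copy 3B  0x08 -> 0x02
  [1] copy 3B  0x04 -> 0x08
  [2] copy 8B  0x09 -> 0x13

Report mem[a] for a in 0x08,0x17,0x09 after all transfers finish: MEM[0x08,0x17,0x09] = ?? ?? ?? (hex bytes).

MEM[0x08,0x17,0x09] = e4 b2 a7

#0 dst[0x02+3] := {0xf7,0x11,0xe4}
#1 dst[0x08+3] := {0xe4,0xa7,0xf7}
#2 dst[0x13+8] := {0xa7,0xf7,0xd1,0x5e,0xb2,0x82,0x31,0xa4}
query mem[0x08]=0xe4, mem[0x17]=0xb2, mem[0x09]=0xa7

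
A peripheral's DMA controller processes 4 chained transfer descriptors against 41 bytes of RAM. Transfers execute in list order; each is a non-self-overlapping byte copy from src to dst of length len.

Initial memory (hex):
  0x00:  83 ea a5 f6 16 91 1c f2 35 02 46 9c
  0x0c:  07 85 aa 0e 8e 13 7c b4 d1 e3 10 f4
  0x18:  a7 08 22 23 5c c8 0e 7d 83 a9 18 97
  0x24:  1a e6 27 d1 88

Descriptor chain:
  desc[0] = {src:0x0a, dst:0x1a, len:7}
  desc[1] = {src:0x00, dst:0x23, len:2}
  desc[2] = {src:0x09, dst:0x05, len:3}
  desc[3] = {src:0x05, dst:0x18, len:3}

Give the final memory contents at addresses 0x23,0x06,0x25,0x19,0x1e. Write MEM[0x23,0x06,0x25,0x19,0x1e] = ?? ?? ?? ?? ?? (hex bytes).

[0] 0x0a->0x1a len=7 : 46 9c 07 85 aa 0e 8e
[1] 0x00->0x23 len=2 : 83 ea
[2] 0x09->0x05 len=3 : 02 46 9c
[3] 0x05->0x18 len=3 : 02 46 9c
query mem[0x23]=0x83, mem[0x06]=0x46, mem[0x25]=0xe6, mem[0x19]=0x46, mem[0x1e]=0xaa

MEM[0x23,0x06,0x25,0x19,0x1e] = 83 46 e6 46 aa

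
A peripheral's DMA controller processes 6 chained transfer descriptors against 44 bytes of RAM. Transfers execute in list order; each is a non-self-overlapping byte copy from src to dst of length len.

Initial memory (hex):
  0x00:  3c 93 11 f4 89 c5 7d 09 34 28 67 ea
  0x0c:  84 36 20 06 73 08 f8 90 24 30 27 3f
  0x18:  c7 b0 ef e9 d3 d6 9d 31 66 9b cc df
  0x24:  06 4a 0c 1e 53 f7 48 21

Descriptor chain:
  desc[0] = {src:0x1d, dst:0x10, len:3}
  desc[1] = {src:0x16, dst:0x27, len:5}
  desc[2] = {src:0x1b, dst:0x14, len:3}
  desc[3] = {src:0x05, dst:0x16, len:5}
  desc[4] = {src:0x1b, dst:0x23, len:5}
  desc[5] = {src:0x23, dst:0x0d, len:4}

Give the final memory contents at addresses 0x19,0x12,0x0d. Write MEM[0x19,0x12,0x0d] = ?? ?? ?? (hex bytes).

[0] 0x1d->0x10 len=3 : d6 9d 31
[1] 0x16->0x27 len=5 : 27 3f c7 b0 ef
[2] 0x1b->0x14 len=3 : e9 d3 d6
[3] 0x05->0x16 len=5 : c5 7d 09 34 28
[4] 0x1b->0x23 len=5 : e9 d3 d6 9d 31
[5] 0x23->0x0d len=4 : e9 d3 d6 9d
query mem[0x19]=0x34, mem[0x12]=0x31, mem[0x0d]=0xe9

MEM[0x19,0x12,0x0d] = 34 31 e9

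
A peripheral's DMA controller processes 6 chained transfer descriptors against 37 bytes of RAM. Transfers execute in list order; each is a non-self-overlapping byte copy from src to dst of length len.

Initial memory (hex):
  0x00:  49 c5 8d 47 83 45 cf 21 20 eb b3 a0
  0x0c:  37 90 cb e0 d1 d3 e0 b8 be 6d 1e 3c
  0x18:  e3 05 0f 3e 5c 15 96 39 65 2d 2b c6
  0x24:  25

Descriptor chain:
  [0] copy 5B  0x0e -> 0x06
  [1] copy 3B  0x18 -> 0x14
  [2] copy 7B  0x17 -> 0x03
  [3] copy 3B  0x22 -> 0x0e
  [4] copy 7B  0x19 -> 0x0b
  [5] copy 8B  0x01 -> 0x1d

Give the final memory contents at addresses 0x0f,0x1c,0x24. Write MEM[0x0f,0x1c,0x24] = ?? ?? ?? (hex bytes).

MEM[0x0f,0x1c,0x24] = 15 5c 5c

#0 dst[0x06+5] := {0xcb,0xe0,0xd1,0xd3,0xe0}
#1 dst[0x14+3] := {0xe3,0x05,0x0f}
#2 dst[0x03+7] := {0x3c,0xe3,0x05,0x0f,0x3e,0x5c,0x15}
#3 dst[0x0e+3] := {0x2b,0xc6,0x25}
#4 dst[0x0b+7] := {0x05,0x0f,0x3e,0x5c,0x15,0x96,0x39}
#5 dst[0x1d+8] := {0xc5,0x8d,0x3c,0xe3,0x05,0x0f,0x3e,0x5c}
query mem[0x0f]=0x15, mem[0x1c]=0x5c, mem[0x24]=0x5c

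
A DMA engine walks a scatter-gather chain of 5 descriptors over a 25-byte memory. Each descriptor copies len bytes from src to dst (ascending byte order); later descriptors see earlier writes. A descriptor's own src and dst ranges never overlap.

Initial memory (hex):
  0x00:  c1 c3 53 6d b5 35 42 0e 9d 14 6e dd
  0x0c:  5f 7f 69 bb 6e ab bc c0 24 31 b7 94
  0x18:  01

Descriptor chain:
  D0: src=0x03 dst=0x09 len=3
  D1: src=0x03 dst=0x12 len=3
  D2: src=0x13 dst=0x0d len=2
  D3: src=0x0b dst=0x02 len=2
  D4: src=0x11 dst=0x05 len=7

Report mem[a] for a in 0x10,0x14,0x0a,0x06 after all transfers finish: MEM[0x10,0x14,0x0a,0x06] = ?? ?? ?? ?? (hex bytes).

MEM[0x10,0x14,0x0a,0x06] = 6e 35 b7 6d

  after D0: wrote 3B at 0x09 = 6db535
  after D1: wrote 3B at 0x12 = 6db535
  after D2: wrote 2B at 0x0d = b535
  after D3: wrote 2B at 0x02 = 355f
  after D4: wrote 7B at 0x05 = ab6db53531b794
query mem[0x10]=0x6e, mem[0x14]=0x35, mem[0x0a]=0xb7, mem[0x06]=0x6d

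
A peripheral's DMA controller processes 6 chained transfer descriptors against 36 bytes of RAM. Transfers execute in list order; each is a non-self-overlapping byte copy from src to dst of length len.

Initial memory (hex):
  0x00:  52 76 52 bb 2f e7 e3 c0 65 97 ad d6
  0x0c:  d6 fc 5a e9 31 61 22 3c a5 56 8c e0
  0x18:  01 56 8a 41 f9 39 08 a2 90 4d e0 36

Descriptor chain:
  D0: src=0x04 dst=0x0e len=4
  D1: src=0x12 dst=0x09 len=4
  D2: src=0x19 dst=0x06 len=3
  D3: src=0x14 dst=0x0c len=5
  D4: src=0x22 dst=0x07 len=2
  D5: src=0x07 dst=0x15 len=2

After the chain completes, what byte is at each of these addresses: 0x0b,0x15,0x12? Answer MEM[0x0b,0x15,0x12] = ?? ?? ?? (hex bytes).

MEM[0x0b,0x15,0x12] = a5 e0 22

D0: mem[0x0e..0x11] <- [2f e7 e3 c0]
D1: mem[0x09..0x0c] <- [22 3c a5 56]
D2: mem[0x06..0x08] <- [56 8a 41]
D3: mem[0x0c..0x10] <- [a5 56 8c e0 01]
D4: mem[0x07..0x08] <- [e0 36]
D5: mem[0x15..0x16] <- [e0 36]
query mem[0x0b]=0xa5, mem[0x15]=0xe0, mem[0x12]=0x22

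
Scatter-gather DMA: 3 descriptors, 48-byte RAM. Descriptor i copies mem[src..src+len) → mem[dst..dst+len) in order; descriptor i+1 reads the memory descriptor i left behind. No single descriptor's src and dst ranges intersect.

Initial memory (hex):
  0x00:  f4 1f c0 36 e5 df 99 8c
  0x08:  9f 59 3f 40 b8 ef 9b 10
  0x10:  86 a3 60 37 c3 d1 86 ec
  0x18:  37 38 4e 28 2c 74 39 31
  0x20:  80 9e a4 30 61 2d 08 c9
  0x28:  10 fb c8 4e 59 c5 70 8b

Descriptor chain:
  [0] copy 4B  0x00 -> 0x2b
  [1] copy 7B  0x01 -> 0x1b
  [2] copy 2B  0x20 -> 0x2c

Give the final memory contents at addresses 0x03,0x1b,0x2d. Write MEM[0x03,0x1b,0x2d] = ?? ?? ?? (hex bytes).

  after D0: wrote 4B at 0x2b = f41fc036
  after D1: wrote 7B at 0x1b = 1fc036e5df998c
  after D2: wrote 2B at 0x2c = 998c
query mem[0x03]=0x36, mem[0x1b]=0x1f, mem[0x2d]=0x8c

MEM[0x03,0x1b,0x2d] = 36 1f 8c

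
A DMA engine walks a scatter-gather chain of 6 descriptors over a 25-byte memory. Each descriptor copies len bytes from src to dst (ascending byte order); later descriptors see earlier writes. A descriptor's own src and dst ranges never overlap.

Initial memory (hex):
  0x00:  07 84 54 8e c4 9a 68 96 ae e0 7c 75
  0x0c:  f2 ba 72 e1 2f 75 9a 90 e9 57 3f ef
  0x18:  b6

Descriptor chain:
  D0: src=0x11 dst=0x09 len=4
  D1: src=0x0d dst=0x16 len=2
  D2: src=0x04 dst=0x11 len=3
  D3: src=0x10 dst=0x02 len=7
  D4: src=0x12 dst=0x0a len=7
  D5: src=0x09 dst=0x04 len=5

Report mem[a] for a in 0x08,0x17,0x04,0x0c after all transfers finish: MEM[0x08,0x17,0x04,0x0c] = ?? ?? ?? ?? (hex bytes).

D0: mem[0x09..0x0c] <- [75 9a 90 e9]
D1: mem[0x16..0x17] <- [ba 72]
D2: mem[0x11..0x13] <- [c4 9a 68]
D3: mem[0x02..0x08] <- [2f c4 9a 68 e9 57 ba]
D4: mem[0x0a..0x10] <- [9a 68 e9 57 ba 72 b6]
D5: mem[0x04..0x08] <- [75 9a 68 e9 57]
query mem[0x08]=0x57, mem[0x17]=0x72, mem[0x04]=0x75, mem[0x0c]=0xe9

MEM[0x08,0x17,0x04,0x0c] = 57 72 75 e9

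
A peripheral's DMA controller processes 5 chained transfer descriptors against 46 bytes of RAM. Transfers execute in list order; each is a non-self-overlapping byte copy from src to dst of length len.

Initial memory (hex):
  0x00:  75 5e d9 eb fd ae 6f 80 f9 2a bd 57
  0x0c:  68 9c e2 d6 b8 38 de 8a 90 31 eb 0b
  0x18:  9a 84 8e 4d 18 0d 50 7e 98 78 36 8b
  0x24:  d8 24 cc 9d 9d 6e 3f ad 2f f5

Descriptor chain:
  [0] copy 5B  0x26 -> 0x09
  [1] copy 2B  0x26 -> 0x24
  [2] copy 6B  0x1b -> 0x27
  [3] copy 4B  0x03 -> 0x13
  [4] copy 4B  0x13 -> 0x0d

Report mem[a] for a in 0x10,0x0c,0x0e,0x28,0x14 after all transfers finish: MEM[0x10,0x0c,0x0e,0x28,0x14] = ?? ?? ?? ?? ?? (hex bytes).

  after D0: wrote 5B at 0x09 = cc9d9d6e3f
  after D1: wrote 2B at 0x24 = cc9d
  after D2: wrote 6B at 0x27 = 4d180d507e98
  after D3: wrote 4B at 0x13 = ebfdae6f
  after D4: wrote 4B at 0x0d = ebfdae6f
query mem[0x10]=0x6f, mem[0x0c]=0x6e, mem[0x0e]=0xfd, mem[0x28]=0x18, mem[0x14]=0xfd

MEM[0x10,0x0c,0x0e,0x28,0x14] = 6f 6e fd 18 fd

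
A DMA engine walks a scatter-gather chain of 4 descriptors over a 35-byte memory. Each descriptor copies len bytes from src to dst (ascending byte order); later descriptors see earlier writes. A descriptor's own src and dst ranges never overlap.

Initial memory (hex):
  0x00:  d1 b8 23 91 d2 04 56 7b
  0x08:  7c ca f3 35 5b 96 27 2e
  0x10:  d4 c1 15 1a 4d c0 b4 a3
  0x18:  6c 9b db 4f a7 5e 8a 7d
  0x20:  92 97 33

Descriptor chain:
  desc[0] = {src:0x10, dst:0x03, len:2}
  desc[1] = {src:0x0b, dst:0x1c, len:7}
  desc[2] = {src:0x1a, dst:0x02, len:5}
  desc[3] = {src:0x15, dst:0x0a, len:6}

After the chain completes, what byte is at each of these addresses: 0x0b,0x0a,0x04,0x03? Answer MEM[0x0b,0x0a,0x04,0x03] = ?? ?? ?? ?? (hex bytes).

MEM[0x0b,0x0a,0x04,0x03] = b4 c0 35 4f

[0] 0x10->0x03 len=2 : d4 c1
[1] 0x0b->0x1c len=7 : 35 5b 96 27 2e d4 c1
[2] 0x1a->0x02 len=5 : db 4f 35 5b 96
[3] 0x15->0x0a len=6 : c0 b4 a3 6c 9b db
query mem[0x0b]=0xb4, mem[0x0a]=0xc0, mem[0x04]=0x35, mem[0x03]=0x4f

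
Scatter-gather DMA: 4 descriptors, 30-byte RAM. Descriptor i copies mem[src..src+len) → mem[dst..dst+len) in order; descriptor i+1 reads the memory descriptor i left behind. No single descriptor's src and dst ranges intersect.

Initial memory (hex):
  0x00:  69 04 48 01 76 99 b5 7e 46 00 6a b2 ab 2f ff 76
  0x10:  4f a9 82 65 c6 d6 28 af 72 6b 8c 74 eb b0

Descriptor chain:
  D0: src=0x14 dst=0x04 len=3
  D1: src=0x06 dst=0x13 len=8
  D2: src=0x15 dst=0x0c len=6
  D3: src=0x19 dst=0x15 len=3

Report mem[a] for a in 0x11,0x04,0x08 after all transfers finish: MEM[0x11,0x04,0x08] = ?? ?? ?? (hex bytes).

D0: mem[0x04..0x06] <- [c6 d6 28]
D1: mem[0x13..0x1a] <- [28 7e 46 00 6a b2 ab 2f]
D2: mem[0x0c..0x11] <- [46 00 6a b2 ab 2f]
D3: mem[0x15..0x17] <- [ab 2f 74]
query mem[0x11]=0x2f, mem[0x04]=0xc6, mem[0x08]=0x46

MEM[0x11,0x04,0x08] = 2f c6 46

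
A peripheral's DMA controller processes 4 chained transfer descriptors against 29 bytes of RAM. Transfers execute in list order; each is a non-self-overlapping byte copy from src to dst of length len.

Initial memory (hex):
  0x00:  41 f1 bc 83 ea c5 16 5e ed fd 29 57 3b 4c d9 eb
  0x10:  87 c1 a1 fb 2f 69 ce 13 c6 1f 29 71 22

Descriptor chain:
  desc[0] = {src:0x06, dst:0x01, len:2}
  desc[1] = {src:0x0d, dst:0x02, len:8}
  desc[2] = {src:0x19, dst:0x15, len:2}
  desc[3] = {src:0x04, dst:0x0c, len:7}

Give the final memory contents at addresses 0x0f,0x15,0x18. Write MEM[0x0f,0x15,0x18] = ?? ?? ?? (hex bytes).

MEM[0x0f,0x15,0x18] = a1 1f c6

  after D0: wrote 2B at 0x01 = 165e
  after D1: wrote 8B at 0x02 = 4cd9eb87c1a1fb2f
  after D2: wrote 2B at 0x15 = 1f29
  after D3: wrote 7B at 0x0c = eb87c1a1fb2f29
query mem[0x0f]=0xa1, mem[0x15]=0x1f, mem[0x18]=0xc6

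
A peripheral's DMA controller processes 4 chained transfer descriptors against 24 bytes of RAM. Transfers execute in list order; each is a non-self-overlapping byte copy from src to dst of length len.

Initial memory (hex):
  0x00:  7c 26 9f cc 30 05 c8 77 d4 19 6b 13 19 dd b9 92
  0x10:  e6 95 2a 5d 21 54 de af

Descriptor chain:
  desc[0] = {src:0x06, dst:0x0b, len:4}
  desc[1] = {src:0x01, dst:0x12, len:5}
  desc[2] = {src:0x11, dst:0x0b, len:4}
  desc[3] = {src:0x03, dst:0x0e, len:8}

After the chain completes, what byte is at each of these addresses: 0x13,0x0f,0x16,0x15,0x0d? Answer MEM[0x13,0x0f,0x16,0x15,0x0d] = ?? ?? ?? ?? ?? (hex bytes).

[0] 0x06->0x0b len=4 : c8 77 d4 19
[1] 0x01->0x12 len=5 : 26 9f cc 30 05
[2] 0x11->0x0b len=4 : 95 26 9f cc
[3] 0x03->0x0e len=8 : cc 30 05 c8 77 d4 19 6b
query mem[0x13]=0xd4, mem[0x0f]=0x30, mem[0x16]=0x05, mem[0x15]=0x6b, mem[0x0d]=0x9f

MEM[0x13,0x0f,0x16,0x15,0x0d] = d4 30 05 6b 9f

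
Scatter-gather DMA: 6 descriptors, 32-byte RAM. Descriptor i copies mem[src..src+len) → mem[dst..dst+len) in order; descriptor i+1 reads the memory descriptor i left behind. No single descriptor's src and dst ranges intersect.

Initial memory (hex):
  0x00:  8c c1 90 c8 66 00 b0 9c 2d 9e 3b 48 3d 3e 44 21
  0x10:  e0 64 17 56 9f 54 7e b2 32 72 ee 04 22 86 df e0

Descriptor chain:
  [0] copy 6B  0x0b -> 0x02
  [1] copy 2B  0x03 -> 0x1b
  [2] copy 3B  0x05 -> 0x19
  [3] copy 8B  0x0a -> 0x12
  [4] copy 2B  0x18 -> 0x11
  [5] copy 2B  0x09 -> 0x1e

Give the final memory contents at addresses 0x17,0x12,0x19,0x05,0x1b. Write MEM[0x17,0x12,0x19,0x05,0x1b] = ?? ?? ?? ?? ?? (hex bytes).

[0] 0x0b->0x02 len=6 : 48 3d 3e 44 21 e0
[1] 0x03->0x1b len=2 : 3d 3e
[2] 0x05->0x19 len=3 : 44 21 e0
[3] 0x0a->0x12 len=8 : 3b 48 3d 3e 44 21 e0 64
[4] 0x18->0x11 len=2 : e0 64
[5] 0x09->0x1e len=2 : 9e 3b
query mem[0x17]=0x21, mem[0x12]=0x64, mem[0x19]=0x64, mem[0x05]=0x44, mem[0x1b]=0xe0

MEM[0x17,0x12,0x19,0x05,0x1b] = 21 64 64 44 e0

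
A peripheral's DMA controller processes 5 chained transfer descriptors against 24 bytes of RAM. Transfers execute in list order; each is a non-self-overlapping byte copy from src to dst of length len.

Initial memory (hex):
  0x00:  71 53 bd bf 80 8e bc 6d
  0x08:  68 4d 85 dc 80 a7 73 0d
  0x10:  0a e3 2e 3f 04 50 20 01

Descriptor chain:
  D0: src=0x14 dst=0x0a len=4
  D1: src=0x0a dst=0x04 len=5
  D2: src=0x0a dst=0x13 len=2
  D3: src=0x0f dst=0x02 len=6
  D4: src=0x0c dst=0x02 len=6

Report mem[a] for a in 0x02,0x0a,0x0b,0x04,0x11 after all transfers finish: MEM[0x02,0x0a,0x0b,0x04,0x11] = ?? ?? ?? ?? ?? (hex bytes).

#0 dst[0x0a+4] := {0x04,0x50,0x20,0x01}
#1 dst[0x04+5] := {0x04,0x50,0x20,0x01,0x73}
#2 dst[0x13+2] := {0x04,0x50}
#3 dst[0x02+6] := {0x0d,0x0a,0xe3,0x2e,0x04,0x50}
#4 dst[0x02+6] := {0x20,0x01,0x73,0x0d,0x0a,0xe3}
query mem[0x02]=0x20, mem[0x0a]=0x04, mem[0x0b]=0x50, mem[0x04]=0x73, mem[0x11]=0xe3

MEM[0x02,0x0a,0x0b,0x04,0x11] = 20 04 50 73 e3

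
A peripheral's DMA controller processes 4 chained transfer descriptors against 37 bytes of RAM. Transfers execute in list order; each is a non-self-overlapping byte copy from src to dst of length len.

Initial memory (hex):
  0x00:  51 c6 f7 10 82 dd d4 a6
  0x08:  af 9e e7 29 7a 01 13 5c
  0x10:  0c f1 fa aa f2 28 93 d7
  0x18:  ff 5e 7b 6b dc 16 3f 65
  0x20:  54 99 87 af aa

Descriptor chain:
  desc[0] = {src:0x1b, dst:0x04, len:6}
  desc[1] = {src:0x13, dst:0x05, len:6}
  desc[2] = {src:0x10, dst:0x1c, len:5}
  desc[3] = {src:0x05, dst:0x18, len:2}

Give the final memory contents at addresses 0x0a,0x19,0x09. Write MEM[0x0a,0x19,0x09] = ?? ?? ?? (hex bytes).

MEM[0x0a,0x19,0x09] = ff f2 d7

#0 dst[0x04+6] := {0x6b,0xdc,0x16,0x3f,0x65,0x54}
#1 dst[0x05+6] := {0xaa,0xf2,0x28,0x93,0xd7,0xff}
#2 dst[0x1c+5] := {0x0c,0xf1,0xfa,0xaa,0xf2}
#3 dst[0x18+2] := {0xaa,0xf2}
query mem[0x0a]=0xff, mem[0x19]=0xf2, mem[0x09]=0xd7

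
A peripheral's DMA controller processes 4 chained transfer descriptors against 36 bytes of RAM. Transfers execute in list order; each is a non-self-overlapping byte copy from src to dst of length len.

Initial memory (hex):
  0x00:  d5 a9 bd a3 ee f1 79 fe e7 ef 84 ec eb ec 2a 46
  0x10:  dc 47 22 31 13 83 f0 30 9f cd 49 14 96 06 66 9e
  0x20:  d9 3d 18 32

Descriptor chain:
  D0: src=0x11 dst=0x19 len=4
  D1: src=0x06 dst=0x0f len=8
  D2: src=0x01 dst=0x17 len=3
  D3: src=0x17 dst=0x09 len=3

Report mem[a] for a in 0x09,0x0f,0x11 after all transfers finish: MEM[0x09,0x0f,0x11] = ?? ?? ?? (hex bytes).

#0 dst[0x19+4] := {0x47,0x22,0x31,0x13}
#1 dst[0x0f+8] := {0x79,0xfe,0xe7,0xef,0x84,0xec,0xeb,0xec}
#2 dst[0x17+3] := {0xa9,0xbd,0xa3}
#3 dst[0x09+3] := {0xa9,0xbd,0xa3}
query mem[0x09]=0xa9, mem[0x0f]=0x79, mem[0x11]=0xe7

MEM[0x09,0x0f,0x11] = a9 79 e7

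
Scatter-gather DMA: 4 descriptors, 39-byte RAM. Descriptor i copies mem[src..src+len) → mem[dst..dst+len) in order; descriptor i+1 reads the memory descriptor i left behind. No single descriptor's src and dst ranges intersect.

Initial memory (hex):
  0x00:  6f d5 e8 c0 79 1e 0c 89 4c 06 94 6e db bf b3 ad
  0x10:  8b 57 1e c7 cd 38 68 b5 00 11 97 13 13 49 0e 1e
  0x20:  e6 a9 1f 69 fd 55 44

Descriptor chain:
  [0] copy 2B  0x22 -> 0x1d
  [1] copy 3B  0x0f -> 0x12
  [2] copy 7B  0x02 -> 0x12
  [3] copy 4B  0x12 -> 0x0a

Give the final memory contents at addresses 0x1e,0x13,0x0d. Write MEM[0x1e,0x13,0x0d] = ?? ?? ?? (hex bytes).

  after D0: wrote 2B at 0x1d = 1f69
  after D1: wrote 3B at 0x12 = ad8b57
  after D2: wrote 7B at 0x12 = e8c0791e0c894c
  after D3: wrote 4B at 0x0a = e8c0791e
query mem[0x1e]=0x69, mem[0x13]=0xc0, mem[0x0d]=0x1e

MEM[0x1e,0x13,0x0d] = 69 c0 1e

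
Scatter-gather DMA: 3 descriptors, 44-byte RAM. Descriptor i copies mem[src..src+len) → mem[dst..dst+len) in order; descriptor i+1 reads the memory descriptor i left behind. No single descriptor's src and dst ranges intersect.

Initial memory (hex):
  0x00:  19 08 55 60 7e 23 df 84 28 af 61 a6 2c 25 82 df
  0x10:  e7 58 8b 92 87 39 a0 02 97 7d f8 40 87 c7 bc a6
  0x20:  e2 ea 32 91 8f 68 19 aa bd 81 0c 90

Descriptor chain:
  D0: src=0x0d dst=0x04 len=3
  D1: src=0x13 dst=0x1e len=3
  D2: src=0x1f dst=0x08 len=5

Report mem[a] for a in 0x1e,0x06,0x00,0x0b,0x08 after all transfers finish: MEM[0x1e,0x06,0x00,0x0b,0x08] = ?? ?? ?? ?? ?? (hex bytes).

D0: mem[0x04..0x06] <- [25 82 df]
D1: mem[0x1e..0x20] <- [92 87 39]
D2: mem[0x08..0x0c] <- [87 39 ea 32 91]
query mem[0x1e]=0x92, mem[0x06]=0xdf, mem[0x00]=0x19, mem[0x0b]=0x32, mem[0x08]=0x87

MEM[0x1e,0x06,0x00,0x0b,0x08] = 92 df 19 32 87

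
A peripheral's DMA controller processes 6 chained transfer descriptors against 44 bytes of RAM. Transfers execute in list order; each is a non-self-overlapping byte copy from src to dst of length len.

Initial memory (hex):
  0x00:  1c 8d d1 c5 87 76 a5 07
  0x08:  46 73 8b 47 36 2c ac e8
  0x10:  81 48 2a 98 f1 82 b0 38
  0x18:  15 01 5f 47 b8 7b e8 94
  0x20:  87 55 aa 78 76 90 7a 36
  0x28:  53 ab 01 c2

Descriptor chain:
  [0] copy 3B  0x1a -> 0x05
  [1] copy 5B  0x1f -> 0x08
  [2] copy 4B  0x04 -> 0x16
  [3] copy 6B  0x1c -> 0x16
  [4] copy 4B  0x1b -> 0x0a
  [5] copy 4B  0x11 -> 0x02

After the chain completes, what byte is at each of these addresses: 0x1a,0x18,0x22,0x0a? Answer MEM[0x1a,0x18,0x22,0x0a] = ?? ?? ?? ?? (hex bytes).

#0 dst[0x05+3] := {0x5f,0x47,0xb8}
#1 dst[0x08+5] := {0x94,0x87,0x55,0xaa,0x78}
#2 dst[0x16+4] := {0x87,0x5f,0x47,0xb8}
#3 dst[0x16+6] := {0xb8,0x7b,0xe8,0x94,0x87,0x55}
#4 dst[0x0a+4] := {0x55,0xb8,0x7b,0xe8}
#5 dst[0x02+4] := {0x48,0x2a,0x98,0xf1}
query mem[0x1a]=0x87, mem[0x18]=0xe8, mem[0x22]=0xaa, mem[0x0a]=0x55

MEM[0x1a,0x18,0x22,0x0a] = 87 e8 aa 55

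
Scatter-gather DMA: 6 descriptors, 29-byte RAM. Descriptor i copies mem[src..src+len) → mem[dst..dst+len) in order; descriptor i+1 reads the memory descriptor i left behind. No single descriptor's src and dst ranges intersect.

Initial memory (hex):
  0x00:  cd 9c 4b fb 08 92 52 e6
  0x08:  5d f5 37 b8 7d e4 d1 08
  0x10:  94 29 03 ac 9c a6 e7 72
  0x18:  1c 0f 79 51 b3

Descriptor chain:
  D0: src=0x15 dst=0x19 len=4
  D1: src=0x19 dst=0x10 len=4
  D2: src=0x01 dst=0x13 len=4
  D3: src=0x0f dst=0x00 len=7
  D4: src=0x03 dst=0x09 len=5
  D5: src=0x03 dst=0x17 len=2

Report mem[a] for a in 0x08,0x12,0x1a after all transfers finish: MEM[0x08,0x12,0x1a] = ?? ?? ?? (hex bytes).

MEM[0x08,0x12,0x1a] = 5d 72 e7

#0 dst[0x19+4] := {0xa6,0xe7,0x72,0x1c}
#1 dst[0x10+4] := {0xa6,0xe7,0x72,0x1c}
#2 dst[0x13+4] := {0x9c,0x4b,0xfb,0x08}
#3 dst[0x00+7] := {0x08,0xa6,0xe7,0x72,0x9c,0x4b,0xfb}
#4 dst[0x09+5] := {0x72,0x9c,0x4b,0xfb,0xe6}
#5 dst[0x17+2] := {0x72,0x9c}
query mem[0x08]=0x5d, mem[0x12]=0x72, mem[0x1a]=0xe7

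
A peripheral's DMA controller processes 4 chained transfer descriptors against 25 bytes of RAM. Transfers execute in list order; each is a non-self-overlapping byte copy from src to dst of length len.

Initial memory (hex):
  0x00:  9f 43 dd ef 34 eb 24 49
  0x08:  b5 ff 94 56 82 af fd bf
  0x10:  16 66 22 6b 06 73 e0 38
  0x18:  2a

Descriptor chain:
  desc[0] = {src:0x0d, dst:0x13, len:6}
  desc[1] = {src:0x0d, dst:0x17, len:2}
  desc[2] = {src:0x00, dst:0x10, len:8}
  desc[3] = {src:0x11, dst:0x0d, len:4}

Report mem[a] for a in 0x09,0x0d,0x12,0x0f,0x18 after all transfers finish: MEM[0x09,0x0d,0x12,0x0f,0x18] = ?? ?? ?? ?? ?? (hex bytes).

MEM[0x09,0x0d,0x12,0x0f,0x18] = ff 43 dd ef fd

#0 dst[0x13+6] := {0xaf,0xfd,0xbf,0x16,0x66,0x22}
#1 dst[0x17+2] := {0xaf,0xfd}
#2 dst[0x10+8] := {0x9f,0x43,0xdd,0xef,0x34,0xeb,0x24,0x49}
#3 dst[0x0d+4] := {0x43,0xdd,0xef,0x34}
query mem[0x09]=0xff, mem[0x0d]=0x43, mem[0x12]=0xdd, mem[0x0f]=0xef, mem[0x18]=0xfd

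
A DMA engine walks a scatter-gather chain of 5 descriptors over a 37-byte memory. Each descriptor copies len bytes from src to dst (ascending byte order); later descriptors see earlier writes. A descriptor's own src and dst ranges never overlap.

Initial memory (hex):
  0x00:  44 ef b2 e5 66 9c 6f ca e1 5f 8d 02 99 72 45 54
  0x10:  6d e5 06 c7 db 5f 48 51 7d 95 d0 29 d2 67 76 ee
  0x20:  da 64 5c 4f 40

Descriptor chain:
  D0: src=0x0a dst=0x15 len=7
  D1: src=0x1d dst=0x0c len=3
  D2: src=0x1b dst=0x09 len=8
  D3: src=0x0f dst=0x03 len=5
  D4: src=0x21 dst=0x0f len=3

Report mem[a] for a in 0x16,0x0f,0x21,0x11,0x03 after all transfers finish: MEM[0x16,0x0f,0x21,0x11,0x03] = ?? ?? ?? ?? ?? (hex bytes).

MEM[0x16,0x0f,0x21,0x11,0x03] = 02 64 64 4f 64

D0: mem[0x15..0x1b] <- [8d 02 99 72 45 54 6d]
D1: mem[0x0c..0x0e] <- [67 76 ee]
D2: mem[0x09..0x10] <- [6d d2 67 76 ee da 64 5c]
D3: mem[0x03..0x07] <- [64 5c e5 06 c7]
D4: mem[0x0f..0x11] <- [64 5c 4f]
query mem[0x16]=0x02, mem[0x0f]=0x64, mem[0x21]=0x64, mem[0x11]=0x4f, mem[0x03]=0x64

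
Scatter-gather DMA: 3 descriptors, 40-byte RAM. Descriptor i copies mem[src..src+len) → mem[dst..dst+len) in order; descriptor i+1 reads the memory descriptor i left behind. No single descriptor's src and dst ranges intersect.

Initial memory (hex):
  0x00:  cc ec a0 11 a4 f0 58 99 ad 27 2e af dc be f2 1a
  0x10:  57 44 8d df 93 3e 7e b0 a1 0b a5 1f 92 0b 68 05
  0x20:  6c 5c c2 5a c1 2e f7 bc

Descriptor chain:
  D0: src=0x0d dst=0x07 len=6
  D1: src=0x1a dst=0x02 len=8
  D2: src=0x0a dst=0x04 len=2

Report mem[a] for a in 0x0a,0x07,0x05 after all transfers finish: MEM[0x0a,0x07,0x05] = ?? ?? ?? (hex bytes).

MEM[0x0a,0x07,0x05] = 57 05 44

D0: mem[0x07..0x0c] <- [be f2 1a 57 44 8d]
D1: mem[0x02..0x09] <- [a5 1f 92 0b 68 05 6c 5c]
D2: mem[0x04..0x05] <- [57 44]
query mem[0x0a]=0x57, mem[0x07]=0x05, mem[0x05]=0x44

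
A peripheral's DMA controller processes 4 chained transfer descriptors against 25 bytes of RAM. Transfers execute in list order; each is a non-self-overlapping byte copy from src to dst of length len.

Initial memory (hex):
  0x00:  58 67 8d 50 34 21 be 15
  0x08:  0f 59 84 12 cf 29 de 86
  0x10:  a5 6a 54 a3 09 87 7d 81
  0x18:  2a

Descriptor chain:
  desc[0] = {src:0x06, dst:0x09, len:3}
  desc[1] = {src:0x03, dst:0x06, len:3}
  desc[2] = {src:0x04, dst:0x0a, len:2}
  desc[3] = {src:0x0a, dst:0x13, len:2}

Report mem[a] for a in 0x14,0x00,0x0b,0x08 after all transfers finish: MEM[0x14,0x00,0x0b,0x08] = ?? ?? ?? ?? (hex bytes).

D0: mem[0x09..0x0b] <- [be 15 0f]
D1: mem[0x06..0x08] <- [50 34 21]
D2: mem[0x0a..0x0b] <- [34 21]
D3: mem[0x13..0x14] <- [34 21]
query mem[0x14]=0x21, mem[0x00]=0x58, mem[0x0b]=0x21, mem[0x08]=0x21

MEM[0x14,0x00,0x0b,0x08] = 21 58 21 21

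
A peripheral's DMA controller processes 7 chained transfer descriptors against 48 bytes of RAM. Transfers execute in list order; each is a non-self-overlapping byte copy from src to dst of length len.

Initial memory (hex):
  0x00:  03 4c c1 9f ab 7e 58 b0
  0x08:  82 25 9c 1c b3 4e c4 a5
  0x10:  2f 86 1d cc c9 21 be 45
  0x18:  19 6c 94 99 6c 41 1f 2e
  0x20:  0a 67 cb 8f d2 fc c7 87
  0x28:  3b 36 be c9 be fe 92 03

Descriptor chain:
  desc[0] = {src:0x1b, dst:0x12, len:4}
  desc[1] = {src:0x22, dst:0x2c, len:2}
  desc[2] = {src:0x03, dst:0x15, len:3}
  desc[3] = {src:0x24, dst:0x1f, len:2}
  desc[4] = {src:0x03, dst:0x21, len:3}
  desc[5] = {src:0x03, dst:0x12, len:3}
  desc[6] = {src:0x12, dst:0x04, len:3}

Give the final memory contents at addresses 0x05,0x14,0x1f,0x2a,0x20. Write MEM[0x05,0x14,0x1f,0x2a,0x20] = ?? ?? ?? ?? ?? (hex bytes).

MEM[0x05,0x14,0x1f,0x2a,0x20] = ab 7e d2 be fc

[0] 0x1b->0x12 len=4 : 99 6c 41 1f
[1] 0x22->0x2c len=2 : cb 8f
[2] 0x03->0x15 len=3 : 9f ab 7e
[3] 0x24->0x1f len=2 : d2 fc
[4] 0x03->0x21 len=3 : 9f ab 7e
[5] 0x03->0x12 len=3 : 9f ab 7e
[6] 0x12->0x04 len=3 : 9f ab 7e
query mem[0x05]=0xab, mem[0x14]=0x7e, mem[0x1f]=0xd2, mem[0x2a]=0xbe, mem[0x20]=0xfc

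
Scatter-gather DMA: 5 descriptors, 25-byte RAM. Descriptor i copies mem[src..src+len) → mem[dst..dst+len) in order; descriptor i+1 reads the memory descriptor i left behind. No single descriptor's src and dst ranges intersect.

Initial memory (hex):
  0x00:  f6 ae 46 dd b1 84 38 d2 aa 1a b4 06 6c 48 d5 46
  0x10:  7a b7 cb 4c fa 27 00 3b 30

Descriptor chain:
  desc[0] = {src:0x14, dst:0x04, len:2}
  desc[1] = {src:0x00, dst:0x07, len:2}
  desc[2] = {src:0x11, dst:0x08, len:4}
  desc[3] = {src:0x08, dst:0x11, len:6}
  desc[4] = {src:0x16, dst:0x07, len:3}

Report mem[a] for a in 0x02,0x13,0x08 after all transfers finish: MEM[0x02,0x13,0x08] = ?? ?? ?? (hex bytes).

[0] 0x14->0x04 len=2 : fa 27
[1] 0x00->0x07 len=2 : f6 ae
[2] 0x11->0x08 len=4 : b7 cb 4c fa
[3] 0x08->0x11 len=6 : b7 cb 4c fa 6c 48
[4] 0x16->0x07 len=3 : 48 3b 30
query mem[0x02]=0x46, mem[0x13]=0x4c, mem[0x08]=0x3b

MEM[0x02,0x13,0x08] = 46 4c 3b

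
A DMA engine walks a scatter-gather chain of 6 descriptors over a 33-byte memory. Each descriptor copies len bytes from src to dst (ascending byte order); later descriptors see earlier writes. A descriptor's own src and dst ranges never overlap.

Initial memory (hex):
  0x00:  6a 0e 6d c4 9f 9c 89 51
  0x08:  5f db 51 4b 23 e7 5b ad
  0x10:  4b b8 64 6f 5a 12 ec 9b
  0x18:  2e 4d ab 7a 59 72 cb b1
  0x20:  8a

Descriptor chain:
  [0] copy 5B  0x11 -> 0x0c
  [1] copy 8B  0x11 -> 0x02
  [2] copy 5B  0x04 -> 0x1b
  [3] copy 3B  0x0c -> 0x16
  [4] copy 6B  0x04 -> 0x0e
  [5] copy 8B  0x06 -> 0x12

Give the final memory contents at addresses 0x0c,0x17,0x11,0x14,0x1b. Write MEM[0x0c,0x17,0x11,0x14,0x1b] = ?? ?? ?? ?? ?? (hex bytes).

MEM[0x0c,0x17,0x11,0x14,0x1b] = b8 4b ec 9b 6f

D0: mem[0x0c..0x10] <- [b8 64 6f 5a 12]
D1: mem[0x02..0x09] <- [b8 64 6f 5a 12 ec 9b 2e]
D2: mem[0x1b..0x1f] <- [6f 5a 12 ec 9b]
D3: mem[0x16..0x18] <- [b8 64 6f]
D4: mem[0x0e..0x13] <- [6f 5a 12 ec 9b 2e]
D5: mem[0x12..0x19] <- [12 ec 9b 2e 51 4b b8 64]
query mem[0x0c]=0xb8, mem[0x17]=0x4b, mem[0x11]=0xec, mem[0x14]=0x9b, mem[0x1b]=0x6f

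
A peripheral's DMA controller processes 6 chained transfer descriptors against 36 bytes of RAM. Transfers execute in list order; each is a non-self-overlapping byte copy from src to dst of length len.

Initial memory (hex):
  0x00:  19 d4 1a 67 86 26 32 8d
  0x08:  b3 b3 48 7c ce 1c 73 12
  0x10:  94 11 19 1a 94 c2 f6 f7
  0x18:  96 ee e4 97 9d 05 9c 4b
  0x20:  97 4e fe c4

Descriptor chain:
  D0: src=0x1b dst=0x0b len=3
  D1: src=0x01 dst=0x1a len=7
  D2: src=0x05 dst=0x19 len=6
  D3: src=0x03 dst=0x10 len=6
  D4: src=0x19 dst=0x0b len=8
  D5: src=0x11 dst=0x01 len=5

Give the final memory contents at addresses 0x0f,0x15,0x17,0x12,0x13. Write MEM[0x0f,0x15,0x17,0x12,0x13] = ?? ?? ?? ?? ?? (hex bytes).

MEM[0x0f,0x15,0x17,0x12,0x13] = b3 b3 f7 8d 32

#0 dst[0x0b+3] := {0x97,0x9d,0x05}
#1 dst[0x1a+7] := {0xd4,0x1a,0x67,0x86,0x26,0x32,0x8d}
#2 dst[0x19+6] := {0x26,0x32,0x8d,0xb3,0xb3,0x48}
#3 dst[0x10+6] := {0x67,0x86,0x26,0x32,0x8d,0xb3}
#4 dst[0x0b+8] := {0x26,0x32,0x8d,0xb3,0xb3,0x48,0x32,0x8d}
#5 dst[0x01+5] := {0x32,0x8d,0x32,0x8d,0xb3}
query mem[0x0f]=0xb3, mem[0x15]=0xb3, mem[0x17]=0xf7, mem[0x12]=0x8d, mem[0x13]=0x32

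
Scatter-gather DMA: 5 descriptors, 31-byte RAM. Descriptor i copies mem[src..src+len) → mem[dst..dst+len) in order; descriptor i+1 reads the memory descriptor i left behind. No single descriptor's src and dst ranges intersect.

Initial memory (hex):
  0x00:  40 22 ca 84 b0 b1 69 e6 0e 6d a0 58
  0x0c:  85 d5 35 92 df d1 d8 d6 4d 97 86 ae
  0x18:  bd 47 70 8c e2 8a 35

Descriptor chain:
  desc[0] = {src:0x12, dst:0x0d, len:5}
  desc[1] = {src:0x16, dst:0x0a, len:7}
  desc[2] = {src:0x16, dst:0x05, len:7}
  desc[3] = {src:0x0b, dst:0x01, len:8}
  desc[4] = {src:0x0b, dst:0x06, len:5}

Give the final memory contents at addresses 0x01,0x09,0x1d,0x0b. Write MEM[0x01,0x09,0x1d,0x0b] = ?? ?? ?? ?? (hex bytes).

D0: mem[0x0d..0x11] <- [d8 d6 4d 97 86]
D1: mem[0x0a..0x10] <- [86 ae bd 47 70 8c e2]
D2: mem[0x05..0x0b] <- [86 ae bd 47 70 8c e2]
D3: mem[0x01..0x08] <- [e2 bd 47 70 8c e2 86 d8]
D4: mem[0x06..0x0a] <- [e2 bd 47 70 8c]
query mem[0x01]=0xe2, mem[0x09]=0x70, mem[0x1d]=0x8a, mem[0x0b]=0xe2

MEM[0x01,0x09,0x1d,0x0b] = e2 70 8a e2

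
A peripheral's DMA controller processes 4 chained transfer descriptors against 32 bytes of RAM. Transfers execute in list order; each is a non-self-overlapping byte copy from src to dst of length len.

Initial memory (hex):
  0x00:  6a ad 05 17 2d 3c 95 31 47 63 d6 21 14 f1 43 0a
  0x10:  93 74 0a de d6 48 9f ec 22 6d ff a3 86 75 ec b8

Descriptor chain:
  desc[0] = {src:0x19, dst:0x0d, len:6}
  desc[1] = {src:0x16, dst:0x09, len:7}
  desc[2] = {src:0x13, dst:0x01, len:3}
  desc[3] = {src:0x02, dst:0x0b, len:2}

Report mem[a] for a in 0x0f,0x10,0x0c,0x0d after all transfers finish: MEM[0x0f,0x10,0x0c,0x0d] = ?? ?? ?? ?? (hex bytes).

#0 dst[0x0d+6] := {0x6d,0xff,0xa3,0x86,0x75,0xec}
#1 dst[0x09+7] := {0x9f,0xec,0x22,0x6d,0xff,0xa3,0x86}
#2 dst[0x01+3] := {0xde,0xd6,0x48}
#3 dst[0x0b+2] := {0xd6,0x48}
query mem[0x0f]=0x86, mem[0x10]=0x86, mem[0x0c]=0x48, mem[0x0d]=0xff

MEM[0x0f,0x10,0x0c,0x0d] = 86 86 48 ff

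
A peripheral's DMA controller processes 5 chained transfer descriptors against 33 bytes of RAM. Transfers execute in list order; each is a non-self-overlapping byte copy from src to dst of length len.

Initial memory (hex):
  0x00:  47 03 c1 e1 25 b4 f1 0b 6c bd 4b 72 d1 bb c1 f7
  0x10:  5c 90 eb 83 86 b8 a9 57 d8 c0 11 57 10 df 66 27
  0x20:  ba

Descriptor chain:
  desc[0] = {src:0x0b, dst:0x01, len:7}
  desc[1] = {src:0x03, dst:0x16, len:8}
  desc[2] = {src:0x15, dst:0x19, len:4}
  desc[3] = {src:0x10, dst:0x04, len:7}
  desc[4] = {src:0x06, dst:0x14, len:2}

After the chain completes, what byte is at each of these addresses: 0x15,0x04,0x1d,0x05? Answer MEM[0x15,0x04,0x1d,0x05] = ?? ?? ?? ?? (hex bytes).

MEM[0x15,0x04,0x1d,0x05] = 83 5c 4b 90

D0: mem[0x01..0x07] <- [72 d1 bb c1 f7 5c 90]
D1: mem[0x16..0x1d] <- [bb c1 f7 5c 90 6c bd 4b]
D2: mem[0x19..0x1c] <- [b8 bb c1 f7]
D3: mem[0x04..0x0a] <- [5c 90 eb 83 86 b8 bb]
D4: mem[0x14..0x15] <- [eb 83]
query mem[0x15]=0x83, mem[0x04]=0x5c, mem[0x1d]=0x4b, mem[0x05]=0x90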